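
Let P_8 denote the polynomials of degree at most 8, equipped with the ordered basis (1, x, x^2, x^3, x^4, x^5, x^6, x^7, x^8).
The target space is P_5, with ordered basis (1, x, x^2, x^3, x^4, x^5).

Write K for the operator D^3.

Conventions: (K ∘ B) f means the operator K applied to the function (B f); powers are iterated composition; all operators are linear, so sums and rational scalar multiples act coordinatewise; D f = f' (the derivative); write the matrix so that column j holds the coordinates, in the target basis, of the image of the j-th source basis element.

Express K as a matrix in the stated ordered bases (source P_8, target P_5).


image of 1: 0
image of x: 0
image of x^2: 0
image of x^3: 6
image of x^4: 24x
image of x^5: 60x^2
image of x^6: 120x^3
image of x^7: 210x^4
image of x^8: 336x^5
each image's coordinates form column j of the matrix

the matrix is [[0, 0, 0, 6, 0, 0, 0, 0, 0]; [0, 0, 0, 0, 24, 0, 0, 0, 0]; [0, 0, 0, 0, 0, 60, 0, 0, 0]; [0, 0, 0, 0, 0, 0, 120, 0, 0]; [0, 0, 0, 0, 0, 0, 0, 210, 0]; [0, 0, 0, 0, 0, 0, 0, 0, 336]] (rows listed top to bottom)


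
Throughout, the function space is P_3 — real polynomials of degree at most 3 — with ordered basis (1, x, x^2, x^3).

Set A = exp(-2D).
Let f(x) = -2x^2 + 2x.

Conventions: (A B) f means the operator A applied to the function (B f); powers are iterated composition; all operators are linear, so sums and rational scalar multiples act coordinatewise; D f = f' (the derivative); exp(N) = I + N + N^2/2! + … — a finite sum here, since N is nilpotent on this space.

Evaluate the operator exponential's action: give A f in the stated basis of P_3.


order-1 term: 8x - 4
order-2 term: -8
the series for exp(-2D) f terminates at order 2
exp(-2D) f = -2x^2 + 10x - 12

g(x) = -2x^2 + 10x - 12


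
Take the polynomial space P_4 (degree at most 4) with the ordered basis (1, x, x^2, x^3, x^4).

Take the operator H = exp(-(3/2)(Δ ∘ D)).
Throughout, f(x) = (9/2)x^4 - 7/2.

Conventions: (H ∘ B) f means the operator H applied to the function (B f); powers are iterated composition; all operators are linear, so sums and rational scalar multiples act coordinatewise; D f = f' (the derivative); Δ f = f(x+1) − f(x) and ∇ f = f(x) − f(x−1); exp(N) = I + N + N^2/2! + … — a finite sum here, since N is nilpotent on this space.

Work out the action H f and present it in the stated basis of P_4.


g(x) = (9/2)x^4 - 81x^2 - 81x + 91

order-1 term: -81x^2 - 81x - 27
order-2 term: 243/2
the series for exp(-(3/2)(Δ ∘ D)) f terminates at order 2
exp(-(3/2)(Δ ∘ D)) f = (9/2)x^4 - 81x^2 - 81x + 91


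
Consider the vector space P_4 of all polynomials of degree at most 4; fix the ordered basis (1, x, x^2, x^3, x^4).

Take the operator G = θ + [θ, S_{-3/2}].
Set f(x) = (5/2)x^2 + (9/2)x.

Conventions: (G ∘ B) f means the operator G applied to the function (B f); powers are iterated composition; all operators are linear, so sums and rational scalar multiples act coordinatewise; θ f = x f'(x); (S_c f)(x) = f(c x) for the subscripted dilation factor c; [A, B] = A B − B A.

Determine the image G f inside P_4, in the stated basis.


θ f = 5x^2 + (9/2)x
S_{-3/2} f = (45/8)x^2 - (27/4)x
θ S_{-3/2} f = (45/4)x^2 - (27/4)x
θ f = 5x^2 + (9/2)x
S_{-3/2} θ f = (45/4)x^2 - (27/4)x
[θ, S_{-3/2}] f = 0
(θ + [θ, S_{-3/2}]) f = 5x^2 + (9/2)x

the result is g(x) = 5x^2 + (9/2)x


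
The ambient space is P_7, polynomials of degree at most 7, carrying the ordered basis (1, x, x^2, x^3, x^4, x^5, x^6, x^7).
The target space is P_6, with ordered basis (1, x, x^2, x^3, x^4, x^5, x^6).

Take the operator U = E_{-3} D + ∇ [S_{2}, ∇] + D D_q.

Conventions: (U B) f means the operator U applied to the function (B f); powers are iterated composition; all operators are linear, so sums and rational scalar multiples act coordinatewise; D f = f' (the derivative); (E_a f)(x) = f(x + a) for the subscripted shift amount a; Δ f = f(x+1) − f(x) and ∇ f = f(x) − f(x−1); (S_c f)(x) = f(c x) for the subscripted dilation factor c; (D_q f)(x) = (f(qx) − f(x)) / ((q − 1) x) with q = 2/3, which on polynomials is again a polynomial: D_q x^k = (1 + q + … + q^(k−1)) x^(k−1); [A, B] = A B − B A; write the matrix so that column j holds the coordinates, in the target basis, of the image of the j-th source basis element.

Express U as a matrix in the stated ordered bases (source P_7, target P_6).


the matrix is [[0, 1, -25/3, 57, -268, 1155, -4762, 19173]; [0, 0, 2, -340/9, 348, -2140, 11430, -56462]; [0, 0, 0, 3, -1123/9, 1470, -11220, 71505]; [0, 0, 0, 0, 4, -29936/81, 5340, -48580]; [0, 0, 0, 0, 0, 5, -251825/243, 17745]; [0, 0, 0, 0, 0, 0, 6, -679684/243]; [0, 0, 0, 0, 0, 0, 0, 7]] (rows listed top to bottom)

image of 1: 0
image of x: 1
image of x^2: 2x - 25/3
image of x^3: 3x^2 - (340/9)x + 57
image of x^4: 4x^3 - (1123/9)x^2 + 348x - 268
image of x^5: 5x^4 - (29936/81)x^3 + 1470x^2 - 2140x + 1155
image of x^6: 6x^5 - (251825/243)x^4 + 5340x^3 - 11220x^2 + 11430x - 4762
image of x^7: 7x^6 - (679684/243)x^5 + 17745x^4 - 48580x^3 + 71505x^2 - 56462x + 19173
each image's coordinates form column j of the matrix


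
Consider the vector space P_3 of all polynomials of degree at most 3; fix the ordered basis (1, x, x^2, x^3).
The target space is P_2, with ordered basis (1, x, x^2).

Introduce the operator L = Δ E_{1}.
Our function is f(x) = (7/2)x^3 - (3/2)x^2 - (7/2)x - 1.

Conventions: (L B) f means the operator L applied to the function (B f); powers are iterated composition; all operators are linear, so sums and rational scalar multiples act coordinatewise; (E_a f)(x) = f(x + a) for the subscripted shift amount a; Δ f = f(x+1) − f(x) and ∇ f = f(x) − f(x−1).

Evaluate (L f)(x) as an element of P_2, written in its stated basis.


E_{1} f = (7/2)x^3 + 9x^2 + 4x - 5/2
Δ E_{1} f = (21/2)x^2 + (57/2)x + 33/2

the image equals g(x) = (21/2)x^2 + (57/2)x + 33/2


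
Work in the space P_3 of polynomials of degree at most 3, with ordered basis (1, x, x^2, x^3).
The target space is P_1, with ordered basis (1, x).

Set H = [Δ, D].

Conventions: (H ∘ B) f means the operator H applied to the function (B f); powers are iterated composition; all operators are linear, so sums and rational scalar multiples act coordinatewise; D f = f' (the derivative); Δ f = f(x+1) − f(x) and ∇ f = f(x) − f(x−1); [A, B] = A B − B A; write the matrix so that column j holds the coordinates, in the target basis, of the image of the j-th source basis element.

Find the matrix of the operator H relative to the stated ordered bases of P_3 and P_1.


the matrix is [[0, 0, 0, 0]; [0, 0, 0, 0]] (rows listed top to bottom)

image of 1: 0
image of x: 0
image of x^2: 0
image of x^3: 0
each image's coordinates form column j of the matrix


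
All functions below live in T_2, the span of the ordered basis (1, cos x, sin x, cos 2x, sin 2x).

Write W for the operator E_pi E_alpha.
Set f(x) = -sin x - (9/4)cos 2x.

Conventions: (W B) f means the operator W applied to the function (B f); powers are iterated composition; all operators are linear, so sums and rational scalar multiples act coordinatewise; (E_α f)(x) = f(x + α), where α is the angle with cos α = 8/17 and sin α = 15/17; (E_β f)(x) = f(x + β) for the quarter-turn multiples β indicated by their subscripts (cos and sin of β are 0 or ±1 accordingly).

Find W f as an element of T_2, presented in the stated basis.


the image equals g(x) = (15/17)cos x + (8/17)sin x + (1449/1156)cos 2x + (540/289)sin 2x

E_alpha f = -(15/17)cos x - (8/17)sin x + (1449/1156)cos 2x + (540/289)sin 2x
E_pi E_alpha f = (15/17)cos x + (8/17)sin x + (1449/1156)cos 2x + (540/289)sin 2x


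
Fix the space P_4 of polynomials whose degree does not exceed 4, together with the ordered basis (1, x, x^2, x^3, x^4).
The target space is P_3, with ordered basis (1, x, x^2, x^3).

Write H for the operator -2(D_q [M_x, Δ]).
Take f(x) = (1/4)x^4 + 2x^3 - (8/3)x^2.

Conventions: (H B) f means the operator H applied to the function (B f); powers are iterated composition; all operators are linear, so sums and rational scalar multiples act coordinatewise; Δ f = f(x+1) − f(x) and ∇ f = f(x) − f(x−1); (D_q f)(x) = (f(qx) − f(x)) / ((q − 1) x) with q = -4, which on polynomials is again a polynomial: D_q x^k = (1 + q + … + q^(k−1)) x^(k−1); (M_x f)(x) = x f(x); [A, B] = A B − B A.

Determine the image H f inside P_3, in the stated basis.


the image equals g(x) = -(51/2)x^3 + 78x^2 - 29x + 10/3

Δ f = x^3 + (15/2)x^2 + (5/3)x - 5/12
M_x Δ f = x^4 + (15/2)x^3 + (5/3)x^2 - (5/12)x
M_x f = (1/4)x^5 + 2x^4 - (8/3)x^3
Δ M_x f = (5/4)x^4 + (21/2)x^3 + (13/2)x^2 + (5/4)x - 5/12
[M_x, Δ] f = -(1/4)x^4 - 3x^3 - (29/6)x^2 - (5/3)x + 5/12
D_q [M_x, Δ] f = (51/4)x^3 - 39x^2 + (29/2)x - 5/3
(-2(D_q [M_x, Δ])) f = -(51/2)x^3 + 78x^2 - 29x + 10/3


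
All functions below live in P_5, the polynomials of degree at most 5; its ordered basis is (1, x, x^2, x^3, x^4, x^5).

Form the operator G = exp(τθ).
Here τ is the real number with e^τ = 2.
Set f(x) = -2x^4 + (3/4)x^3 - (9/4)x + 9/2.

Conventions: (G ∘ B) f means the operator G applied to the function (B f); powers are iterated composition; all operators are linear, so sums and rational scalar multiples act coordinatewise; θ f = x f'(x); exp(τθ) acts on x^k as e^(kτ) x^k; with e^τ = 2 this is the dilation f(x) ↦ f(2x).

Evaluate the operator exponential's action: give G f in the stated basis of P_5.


exp(τθ) x^k = e^(kτ) x^k; with e^τ = 2 this sends x^k to 2^k x^k
x ↦ 2 x
x^3 ↦ 8 x^3
x^4 ↦ 16 x^4
applying this coordinatewise to f: exp(τθ) f = -32x^4 + 6x^3 - (9/2)x + 9/2

g(x) = -32x^4 + 6x^3 - (9/2)x + 9/2


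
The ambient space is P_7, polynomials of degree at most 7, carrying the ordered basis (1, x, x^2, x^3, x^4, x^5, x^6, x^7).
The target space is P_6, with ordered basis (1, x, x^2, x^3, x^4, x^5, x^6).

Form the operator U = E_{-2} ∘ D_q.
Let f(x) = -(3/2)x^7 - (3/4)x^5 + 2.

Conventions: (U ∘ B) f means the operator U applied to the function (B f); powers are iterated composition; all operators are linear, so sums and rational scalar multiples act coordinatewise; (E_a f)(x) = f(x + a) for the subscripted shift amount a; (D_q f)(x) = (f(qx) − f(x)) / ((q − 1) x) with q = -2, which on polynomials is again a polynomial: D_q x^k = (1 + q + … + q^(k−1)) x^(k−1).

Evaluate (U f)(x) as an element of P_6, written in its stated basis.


g(x) = -(129/2)x^6 + 774x^5 - (15513/4)x^4 + 10386x^3 - 15678x^2 + 12648x - 4260

D_q f = -(129/2)x^6 - (33/4)x^4
E_{-2} D_q f = -(129/2)x^6 + 774x^5 - (15513/4)x^4 + 10386x^3 - 15678x^2 + 12648x - 4260


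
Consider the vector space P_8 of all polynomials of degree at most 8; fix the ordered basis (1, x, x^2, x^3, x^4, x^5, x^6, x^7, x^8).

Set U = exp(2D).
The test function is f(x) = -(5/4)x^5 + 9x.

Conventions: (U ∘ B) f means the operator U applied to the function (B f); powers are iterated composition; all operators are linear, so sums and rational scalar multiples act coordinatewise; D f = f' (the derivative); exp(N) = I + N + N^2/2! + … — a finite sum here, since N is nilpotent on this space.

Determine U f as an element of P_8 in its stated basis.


the image equals g(x) = -(5/4)x^5 - (25/2)x^4 - 50x^3 - 100x^2 - 91x - 22

order-1 term: -(25/2)x^4 + 18
order-2 term: -50x^3
order-3 term: -100x^2
order-4 term: -100x
order-5 term: -40
the series for exp(2D) f terminates at order 5
exp(2D) f = -(5/4)x^5 - (25/2)x^4 - 50x^3 - 100x^2 - 91x - 22


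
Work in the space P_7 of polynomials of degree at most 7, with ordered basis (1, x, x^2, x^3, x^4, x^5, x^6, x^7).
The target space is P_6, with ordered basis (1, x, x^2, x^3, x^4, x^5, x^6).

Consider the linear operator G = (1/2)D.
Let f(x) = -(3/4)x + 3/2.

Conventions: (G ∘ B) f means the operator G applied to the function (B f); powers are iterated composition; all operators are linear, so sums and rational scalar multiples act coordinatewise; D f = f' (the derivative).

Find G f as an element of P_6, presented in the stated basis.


D f = -3/4
((1/2)D) f = -3/8

the result is g(x) = -3/8


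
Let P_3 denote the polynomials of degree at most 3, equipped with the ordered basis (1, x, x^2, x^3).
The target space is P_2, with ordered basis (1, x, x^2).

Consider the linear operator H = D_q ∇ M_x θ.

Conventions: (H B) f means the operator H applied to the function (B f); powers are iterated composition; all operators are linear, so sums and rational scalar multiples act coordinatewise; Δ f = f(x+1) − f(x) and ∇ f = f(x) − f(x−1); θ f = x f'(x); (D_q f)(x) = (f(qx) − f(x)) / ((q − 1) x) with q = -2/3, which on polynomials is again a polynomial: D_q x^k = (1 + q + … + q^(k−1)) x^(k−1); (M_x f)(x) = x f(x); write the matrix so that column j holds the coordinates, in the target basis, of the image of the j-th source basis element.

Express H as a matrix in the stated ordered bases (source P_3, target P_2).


the matrix is [[0, 2, -6, 12]; [0, 0, 2, -6]; [0, 0, 0, 28/3]] (rows listed top to bottom)

image of 1: 0
image of x: 2
image of x^2: 2x - 6
image of x^3: (28/3)x^2 - 6x + 12
each image's coordinates form column j of the matrix


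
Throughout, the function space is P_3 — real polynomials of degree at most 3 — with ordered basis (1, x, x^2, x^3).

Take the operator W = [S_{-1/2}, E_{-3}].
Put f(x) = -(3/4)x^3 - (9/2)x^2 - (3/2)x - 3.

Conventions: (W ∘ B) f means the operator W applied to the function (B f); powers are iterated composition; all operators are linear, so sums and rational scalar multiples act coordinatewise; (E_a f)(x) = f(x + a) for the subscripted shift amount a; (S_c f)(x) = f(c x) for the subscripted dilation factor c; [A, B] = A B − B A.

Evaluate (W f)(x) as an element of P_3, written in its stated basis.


E_{-3} f = -(3/4)x^3 + (9/4)x^2 + (21/4)x - 75/4
S_{-1/2} E_{-3} f = (3/32)x^3 + (9/16)x^2 - (21/8)x - 75/4
S_{-1/2} f = (3/32)x^3 - (9/8)x^2 + (3/4)x - 3
E_{-3} S_{-1/2} f = (3/32)x^3 - (63/32)x^2 + (321/32)x - 573/32
[S_{-1/2}, E_{-3}] f = (81/32)x^2 - (405/32)x - 27/32

g(x) = (81/32)x^2 - (405/32)x - 27/32


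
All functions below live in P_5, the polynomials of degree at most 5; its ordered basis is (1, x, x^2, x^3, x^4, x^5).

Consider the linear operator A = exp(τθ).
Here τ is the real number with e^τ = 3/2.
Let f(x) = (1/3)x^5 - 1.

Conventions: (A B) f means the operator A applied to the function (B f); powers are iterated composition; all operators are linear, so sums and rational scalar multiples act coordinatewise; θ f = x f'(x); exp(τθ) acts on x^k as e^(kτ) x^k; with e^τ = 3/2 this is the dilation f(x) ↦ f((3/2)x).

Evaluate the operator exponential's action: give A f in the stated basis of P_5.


exp(τθ) x^k = e^(kτ) x^k; with e^τ = 3/2 this sends x^k to (3/2)^k x^k
x^5 ↦ 243/32 x^5
applying this coordinatewise to f: exp(τθ) f = (81/32)x^5 - 1

the result is g(x) = (81/32)x^5 - 1


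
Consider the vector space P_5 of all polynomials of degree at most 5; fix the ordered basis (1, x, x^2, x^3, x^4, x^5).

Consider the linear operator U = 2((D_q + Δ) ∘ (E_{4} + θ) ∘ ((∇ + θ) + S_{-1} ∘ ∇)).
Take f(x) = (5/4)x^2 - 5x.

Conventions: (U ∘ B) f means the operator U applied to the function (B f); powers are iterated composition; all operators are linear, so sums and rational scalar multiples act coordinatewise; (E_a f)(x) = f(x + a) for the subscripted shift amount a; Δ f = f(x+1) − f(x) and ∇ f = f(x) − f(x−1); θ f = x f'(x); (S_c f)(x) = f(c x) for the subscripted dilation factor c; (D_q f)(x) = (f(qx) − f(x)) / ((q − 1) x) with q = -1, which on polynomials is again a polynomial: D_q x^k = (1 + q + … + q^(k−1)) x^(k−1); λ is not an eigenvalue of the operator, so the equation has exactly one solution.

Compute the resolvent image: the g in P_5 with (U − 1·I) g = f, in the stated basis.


g(x) = -(5/4)x^2 - 25x - 295

write g with unknown coordinates in the stated basis and equate coefficients in (U − 1·I) g = f
solving from the highest basis element down gives g = -(5/4)x^2 - 25x - 295
check: U g = -30x - 295
so U g − 1·g = (5/4)x^2 - 5x = f ✓


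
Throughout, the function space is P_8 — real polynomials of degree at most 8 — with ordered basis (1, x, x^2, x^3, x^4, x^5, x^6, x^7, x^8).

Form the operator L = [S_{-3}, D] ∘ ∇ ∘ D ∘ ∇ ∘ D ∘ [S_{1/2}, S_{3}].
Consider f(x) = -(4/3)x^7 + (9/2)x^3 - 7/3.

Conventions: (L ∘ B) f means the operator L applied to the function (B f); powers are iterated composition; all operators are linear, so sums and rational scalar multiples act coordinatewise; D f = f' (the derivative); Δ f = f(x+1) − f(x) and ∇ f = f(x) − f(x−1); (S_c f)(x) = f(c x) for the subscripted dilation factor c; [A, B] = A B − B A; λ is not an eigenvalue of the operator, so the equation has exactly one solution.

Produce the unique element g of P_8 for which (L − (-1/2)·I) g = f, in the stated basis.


write g with unknown coordinates in the stated basis and equate coefficients in (L − (-1/2)·I) g = f
solving from the highest basis element down gives g = -(8/3)x^7 + 9x^3 - 14/3
check: L g = 0
so L g − (-1/2)·g = -(4/3)x^7 + (9/2)x^3 - 7/3 = f ✓

g(x) = -(8/3)x^7 + 9x^3 - 14/3


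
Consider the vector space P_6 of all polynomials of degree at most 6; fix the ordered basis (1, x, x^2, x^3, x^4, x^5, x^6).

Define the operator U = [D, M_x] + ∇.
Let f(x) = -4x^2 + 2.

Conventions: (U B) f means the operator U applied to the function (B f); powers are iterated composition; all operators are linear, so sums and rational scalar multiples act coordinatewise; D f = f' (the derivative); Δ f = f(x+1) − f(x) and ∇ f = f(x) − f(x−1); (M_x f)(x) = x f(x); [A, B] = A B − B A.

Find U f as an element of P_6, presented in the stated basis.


g(x) = -4x^2 - 8x + 6

M_x f = -4x^3 + 2x
D M_x f = -12x^2 + 2
D f = -8x
M_x D f = -8x^2
[D, M_x] f = -4x^2 + 2
∇ f = -8x + 4
([D, M_x] + ∇) f = -4x^2 - 8x + 6


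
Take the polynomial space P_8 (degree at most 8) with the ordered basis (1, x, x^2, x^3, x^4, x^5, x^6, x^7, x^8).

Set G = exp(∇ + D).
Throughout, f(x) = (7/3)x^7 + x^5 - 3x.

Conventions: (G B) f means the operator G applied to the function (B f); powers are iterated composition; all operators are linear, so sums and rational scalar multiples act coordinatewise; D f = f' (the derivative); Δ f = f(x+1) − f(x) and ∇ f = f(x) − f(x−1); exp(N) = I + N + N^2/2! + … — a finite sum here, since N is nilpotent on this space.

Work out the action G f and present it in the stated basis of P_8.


order-1 term: (98/3)x^6 - 49x^5 + (275/3)x^4 - (275/3)x^3 + 59x^2 - (64/3)x - 8/3
order-2 term: 196x^5 - 490x^4 + (2815/3)x^3 - 1040x^2 + (1978/3)x - 550/3
order-3 term: (1960/3)x^4 - 1960x^3 + 3510x^2 - 3305x + 3983/3
order-4 term: (3920/3)x^3 - 3920x^2 + (16900/3)x - 9550/3
order-5 term: 1568x^2 - 3920x + 9896/3
order-6 term: (3136/3)x - 1568
order-7 term: 896/3
the series for exp(∇ + D) f terminates at order 7
exp(∇ + D) f = (7/3)x^7 + (98/3)x^6 + 148x^5 + 255x^4 + (580/3)x^3 + 177x^2 + (266/3)x - 37/3

the image equals g(x) = (7/3)x^7 + (98/3)x^6 + 148x^5 + 255x^4 + (580/3)x^3 + 177x^2 + (266/3)x - 37/3


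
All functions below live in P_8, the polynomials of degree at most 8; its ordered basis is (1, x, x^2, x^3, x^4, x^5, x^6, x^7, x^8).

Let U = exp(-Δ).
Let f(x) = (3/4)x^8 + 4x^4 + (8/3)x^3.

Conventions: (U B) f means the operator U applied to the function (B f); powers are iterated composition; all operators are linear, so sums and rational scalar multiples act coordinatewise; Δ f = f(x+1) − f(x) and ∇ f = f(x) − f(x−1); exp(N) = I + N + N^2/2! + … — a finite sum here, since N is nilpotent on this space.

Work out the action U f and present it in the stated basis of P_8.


the result is g(x) = (3/4)x^8 - 6x^7 + 42x^5 + (113/2)x^4 - (292/3)x^3 - 197x^2 - 38x + 265/6

order-1 term: -6x^7 - 21x^6 - 42x^5 - (105/2)x^4 - 58x^3 - 53x^2 - 30x - 89/12
order-2 term: 21x^6 + 126x^5 + (735/2)x^4 + 630x^3 + 675x^2 + 434x + 525/4
order-3 term: -42x^5 - 315x^4 - 1050x^3 - 1890x^2 - 1822x - 4507/6
order-4 term: (105/2)x^4 + 420x^3 + 1365x^2 + 2100x + 5119/4
order-5 term: -42x^3 - 315x^2 - 840x - 1575/2
order-6 term: 21x^2 + 126x + 399/2
order-7 term: -6x - 21
order-8 term: 3/4
the series for exp(-Δ) f terminates at order 8
exp(-Δ) f = (3/4)x^8 - 6x^7 + 42x^5 + (113/2)x^4 - (292/3)x^3 - 197x^2 - 38x + 265/6


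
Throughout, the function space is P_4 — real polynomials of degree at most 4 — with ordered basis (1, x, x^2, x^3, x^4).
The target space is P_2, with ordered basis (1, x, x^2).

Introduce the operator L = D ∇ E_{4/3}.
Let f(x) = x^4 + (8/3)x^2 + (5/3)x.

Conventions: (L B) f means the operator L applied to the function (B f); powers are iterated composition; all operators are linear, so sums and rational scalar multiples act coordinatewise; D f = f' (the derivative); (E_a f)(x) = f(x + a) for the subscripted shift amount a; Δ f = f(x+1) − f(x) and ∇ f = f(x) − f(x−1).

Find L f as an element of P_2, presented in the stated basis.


g(x) = 12x^2 + 20x + 44/3

E_{4/3} f = x^4 + (16/3)x^3 + (40/3)x^2 + (493/27)x + 820/81
∇ E_{4/3} f = 4x^3 + 10x^2 + (44/3)x + 250/27
D (∇ E_{4/3}) f = 12x^2 + 20x + 44/3


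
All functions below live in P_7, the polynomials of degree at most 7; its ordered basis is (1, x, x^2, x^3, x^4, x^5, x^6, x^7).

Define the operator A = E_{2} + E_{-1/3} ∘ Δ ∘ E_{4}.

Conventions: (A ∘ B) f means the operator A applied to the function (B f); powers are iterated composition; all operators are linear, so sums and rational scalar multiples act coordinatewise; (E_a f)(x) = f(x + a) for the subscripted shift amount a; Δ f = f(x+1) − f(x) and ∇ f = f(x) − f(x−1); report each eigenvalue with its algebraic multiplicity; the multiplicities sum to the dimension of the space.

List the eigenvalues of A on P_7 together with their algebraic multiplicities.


image of 1: 1
image of x: x + 3
image of x^2: x^2 + 6x + 37/3
image of x^3: x^3 + 9x^2 + 37x + 181/3
image of x^4: x^4 + 12x^3 + 74x^2 + (724/3)x + 8357/27
image of x^5: x^5 + 15x^4 + (370/3)x^3 + (1810/3)x^2 + (41785/27)x + 128183/81
image of x^6: x^6 + 18x^5 + 185x^4 + (3620/3)x^3 + (41785/9)x^2 + (256366/27)x + 644959/81
image of x^7: x^7 + 21x^6 + 259x^5 + (6335/3)x^4 + (292495/27)x^3 + (897281/27)x^2 + (4514713/81)x + 28735423/729
the matrix is upper triangular; its diagonal is (1, 1, 1, 1, 1, 1, 1, 1)
for a triangular matrix the eigenvalues are the diagonal entries, with algebraic multiplicity their repetition count

λ = 1 (multiplicity 8)


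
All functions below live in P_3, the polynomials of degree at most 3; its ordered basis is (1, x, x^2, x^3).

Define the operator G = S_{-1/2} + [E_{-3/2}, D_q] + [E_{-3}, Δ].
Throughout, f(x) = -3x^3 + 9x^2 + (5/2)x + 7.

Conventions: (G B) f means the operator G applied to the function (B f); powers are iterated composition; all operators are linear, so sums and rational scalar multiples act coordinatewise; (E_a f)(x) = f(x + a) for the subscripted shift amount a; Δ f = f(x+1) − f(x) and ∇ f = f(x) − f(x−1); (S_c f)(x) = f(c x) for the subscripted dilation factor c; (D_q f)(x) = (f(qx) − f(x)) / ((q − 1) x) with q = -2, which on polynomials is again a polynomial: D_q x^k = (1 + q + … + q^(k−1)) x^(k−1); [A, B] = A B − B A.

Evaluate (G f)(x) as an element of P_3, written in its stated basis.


the image equals g(x) = (3/8)x^3 + (9/4)x^2 + (157/4)x + 95/2

S_{-1/2} f = (3/8)x^3 + (9/4)x^2 - (5/4)x + 7
D_q f = -9x^2 - 9x + 5/2
E_{-3/2} D_q f = -9x^2 + 18x - 17/4
E_{-3/2} f = -3x^3 + (45/2)x^2 - (179/4)x + 269/8
D_q E_{-3/2} f = -9x^2 - (45/2)x - 179/4
[E_{-3/2}, D_q] f = (81/2)x + 81/2
Δ f = -9x^2 + 9x + 17/2
E_{-3} Δ f = -9x^2 + 63x - 199/2
E_{-3} f = -3x^3 + 36x^2 - (265/2)x + 323/2
Δ E_{-3} f = -9x^2 + 63x - 199/2
[E_{-3}, Δ] f = 0
(S_{-1/2} + [E_{-3/2}, D_q] + [E_{-3}, Δ]) f = (3/8)x^3 + (9/4)x^2 + (157/4)x + 95/2


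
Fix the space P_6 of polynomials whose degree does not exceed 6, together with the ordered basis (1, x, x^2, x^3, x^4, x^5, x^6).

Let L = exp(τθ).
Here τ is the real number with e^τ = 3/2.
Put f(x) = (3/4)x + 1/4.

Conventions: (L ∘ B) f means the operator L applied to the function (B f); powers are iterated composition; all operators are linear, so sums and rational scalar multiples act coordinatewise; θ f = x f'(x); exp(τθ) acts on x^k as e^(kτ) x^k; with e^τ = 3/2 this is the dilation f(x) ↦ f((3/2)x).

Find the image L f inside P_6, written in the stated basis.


the result is g(x) = (9/8)x + 1/4

exp(τθ) x^k = e^(kτ) x^k; with e^τ = 3/2 this sends x^k to (3/2)^k x^k
x ↦ 3/2 x
applying this coordinatewise to f: exp(τθ) f = (9/8)x + 1/4


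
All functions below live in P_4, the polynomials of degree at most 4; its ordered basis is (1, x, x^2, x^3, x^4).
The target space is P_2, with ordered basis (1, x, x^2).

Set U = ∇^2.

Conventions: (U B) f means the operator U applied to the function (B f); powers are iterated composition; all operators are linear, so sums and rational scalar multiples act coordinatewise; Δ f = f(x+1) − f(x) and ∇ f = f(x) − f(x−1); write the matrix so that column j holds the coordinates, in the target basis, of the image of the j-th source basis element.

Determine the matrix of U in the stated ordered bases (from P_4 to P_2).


the matrix is [[0, 0, 2, -6, 14]; [0, 0, 0, 6, -24]; [0, 0, 0, 0, 12]] (rows listed top to bottom)

image of 1: 0
image of x: 0
image of x^2: 2
image of x^3: 6x - 6
image of x^4: 12x^2 - 24x + 14
each image's coordinates form column j of the matrix


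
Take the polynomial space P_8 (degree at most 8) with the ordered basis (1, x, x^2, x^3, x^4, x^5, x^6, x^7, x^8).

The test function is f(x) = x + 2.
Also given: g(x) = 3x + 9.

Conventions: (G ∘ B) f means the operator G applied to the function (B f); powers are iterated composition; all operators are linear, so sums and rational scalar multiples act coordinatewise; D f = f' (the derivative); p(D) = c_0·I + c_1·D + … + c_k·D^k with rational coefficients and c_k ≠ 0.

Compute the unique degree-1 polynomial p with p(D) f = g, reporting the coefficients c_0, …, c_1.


p(D) = 3·I + 3·D, i.e. c_0 = 3, c_1 = 3

D^0 f = x + 2
D^1 f = 1
matching coefficients of g against c_0 f + c_1 Df + … from the top degree down determines the c_i
solution: c_0 = 3, c_1 = 3


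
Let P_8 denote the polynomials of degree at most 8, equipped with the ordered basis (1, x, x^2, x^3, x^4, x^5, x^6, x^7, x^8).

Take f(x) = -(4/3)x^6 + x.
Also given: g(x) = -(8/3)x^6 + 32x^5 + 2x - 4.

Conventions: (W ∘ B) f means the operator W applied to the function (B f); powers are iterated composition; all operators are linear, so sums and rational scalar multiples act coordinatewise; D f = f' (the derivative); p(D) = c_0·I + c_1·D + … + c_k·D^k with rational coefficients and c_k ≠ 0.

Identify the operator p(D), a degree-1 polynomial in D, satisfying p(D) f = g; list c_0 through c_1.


D^0 f = -(4/3)x^6 + x
D^1 f = -8x^5 + 1
matching coefficients of g against c_0 f + c_1 Df + … from the top degree down determines the c_i
solution: c_0 = 2, c_1 = -4

p(D) = 2·I − 4·D, i.e. c_0 = 2, c_1 = -4


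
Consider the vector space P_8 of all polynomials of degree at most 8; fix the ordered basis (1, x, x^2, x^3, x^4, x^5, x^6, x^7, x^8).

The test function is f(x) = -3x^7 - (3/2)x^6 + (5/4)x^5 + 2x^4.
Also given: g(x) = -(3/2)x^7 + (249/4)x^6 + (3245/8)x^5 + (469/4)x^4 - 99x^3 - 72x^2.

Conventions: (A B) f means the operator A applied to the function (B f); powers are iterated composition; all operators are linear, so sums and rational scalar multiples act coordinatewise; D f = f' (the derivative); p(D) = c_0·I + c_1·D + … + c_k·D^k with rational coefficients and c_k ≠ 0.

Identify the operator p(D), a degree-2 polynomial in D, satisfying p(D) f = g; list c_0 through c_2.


c_0 = 1/2, c_1 = -3, c_2 = -3

D^0 f = -3x^7 - (3/2)x^6 + (5/4)x^5 + 2x^4
D^1 f = -21x^6 - 9x^5 + (25/4)x^4 + 8x^3
D^2 f = -126x^5 - 45x^4 + 25x^3 + 24x^2
matching coefficients of g against c_0 f + c_1 Df + … from the top degree down determines the c_i
solution: c_0 = 1/2, c_1 = -3, c_2 = -3


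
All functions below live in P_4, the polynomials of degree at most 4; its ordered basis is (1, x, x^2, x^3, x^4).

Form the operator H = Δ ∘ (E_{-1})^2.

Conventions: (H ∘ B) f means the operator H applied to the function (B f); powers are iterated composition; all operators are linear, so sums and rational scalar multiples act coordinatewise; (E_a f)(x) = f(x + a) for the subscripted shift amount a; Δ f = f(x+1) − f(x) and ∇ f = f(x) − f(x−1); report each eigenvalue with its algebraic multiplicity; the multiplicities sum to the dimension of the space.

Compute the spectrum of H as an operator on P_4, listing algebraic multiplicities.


λ = 0 (multiplicity 5)

image of 1: 0
image of x: 1
image of x^2: 2x - 3
image of x^3: 3x^2 - 9x + 7
image of x^4: 4x^3 - 18x^2 + 28x - 15
the matrix is upper triangular; its diagonal is (0, 0, 0, 0, 0)
for a triangular matrix the eigenvalues are the diagonal entries, with algebraic multiplicity their repetition count


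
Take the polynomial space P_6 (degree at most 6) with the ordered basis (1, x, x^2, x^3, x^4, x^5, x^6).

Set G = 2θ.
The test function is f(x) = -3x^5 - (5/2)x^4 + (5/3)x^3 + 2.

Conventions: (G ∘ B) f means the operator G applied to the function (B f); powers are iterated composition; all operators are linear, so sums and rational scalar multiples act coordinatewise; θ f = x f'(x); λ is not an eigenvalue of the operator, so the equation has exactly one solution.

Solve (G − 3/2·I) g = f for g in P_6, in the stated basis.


g(x) = -(6/17)x^5 - (5/13)x^4 + (10/27)x^3 - 4/3

write g with unknown coordinates in the stated basis and equate coefficients in (G − 3/2·I) g = f
solving from the highest basis element down gives g = -(6/17)x^5 - (5/13)x^4 + (10/27)x^3 - 4/3
check: G g = -(60/17)x^5 - (40/13)x^4 + (20/9)x^3
so G g − 3/2·g = -3x^5 - (5/2)x^4 + (5/3)x^3 + 2 = f ✓


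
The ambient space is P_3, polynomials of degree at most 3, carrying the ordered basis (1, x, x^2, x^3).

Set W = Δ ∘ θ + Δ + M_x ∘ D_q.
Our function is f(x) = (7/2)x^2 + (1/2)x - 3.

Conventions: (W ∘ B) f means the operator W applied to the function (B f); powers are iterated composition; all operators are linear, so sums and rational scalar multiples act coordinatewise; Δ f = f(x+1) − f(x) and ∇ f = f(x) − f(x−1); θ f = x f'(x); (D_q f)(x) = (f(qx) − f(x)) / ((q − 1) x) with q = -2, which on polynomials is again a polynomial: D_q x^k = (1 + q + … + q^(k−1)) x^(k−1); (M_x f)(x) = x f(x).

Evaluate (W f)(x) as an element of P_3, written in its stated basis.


θ f = 7x^2 + (1/2)x
Δ θ f = 14x + 15/2
Δ f = 7x + 4
D_q f = -(7/2)x + 1/2
M_x D_q f = -(7/2)x^2 + (1/2)x
(Δ ∘ θ + Δ + M_x ∘ D_q) f = -(7/2)x^2 + (43/2)x + 23/2

the result is g(x) = -(7/2)x^2 + (43/2)x + 23/2


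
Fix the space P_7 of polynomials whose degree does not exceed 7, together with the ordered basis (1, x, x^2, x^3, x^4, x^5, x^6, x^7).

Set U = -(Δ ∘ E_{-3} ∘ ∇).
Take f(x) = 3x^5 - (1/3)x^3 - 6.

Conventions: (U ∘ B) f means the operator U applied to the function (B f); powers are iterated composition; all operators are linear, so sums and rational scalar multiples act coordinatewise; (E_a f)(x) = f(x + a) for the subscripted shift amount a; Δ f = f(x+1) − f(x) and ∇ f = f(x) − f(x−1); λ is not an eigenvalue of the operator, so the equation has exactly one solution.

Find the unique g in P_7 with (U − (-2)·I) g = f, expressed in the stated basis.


the image equals g(x) = (3/2)x^5 + (89/6)x^3 - 135x^2 + 457x - 699

write g with unknown coordinates in the stated basis and equate coefficients in (U − (-2)·I) g = f
solving from the highest basis element down gives g = (3/2)x^5 + (89/6)x^3 - 135x^2 + 457x - 699
check: U g = -30x^3 + 270x^2 - 914x + 1392
so U g − (-2)·g = 3x^5 - (1/3)x^3 - 6 = f ✓


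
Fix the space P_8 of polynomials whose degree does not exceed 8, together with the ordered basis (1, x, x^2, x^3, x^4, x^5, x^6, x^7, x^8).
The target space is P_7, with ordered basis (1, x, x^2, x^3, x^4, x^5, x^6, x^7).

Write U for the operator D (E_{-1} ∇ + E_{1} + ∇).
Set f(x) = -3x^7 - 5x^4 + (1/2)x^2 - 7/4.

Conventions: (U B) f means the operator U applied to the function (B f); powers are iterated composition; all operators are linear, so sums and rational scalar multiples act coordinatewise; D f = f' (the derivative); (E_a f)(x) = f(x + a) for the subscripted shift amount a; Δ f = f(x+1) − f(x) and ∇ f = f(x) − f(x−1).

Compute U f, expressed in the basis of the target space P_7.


∇ f = -21x^6 + 63x^5 - 105x^4 + 85x^3 - 33x^2 + 2x + 3/2
E_{-1} ∇ f = -21x^6 + 189x^5 - 735x^4 + 1555x^3 - 1863x^2 + 1184x - 615/2
E_{1} f = -3x^7 - 21x^6 - 63x^5 - 110x^4 - 125x^3 - (185/2)x^2 - 40x - 37/4
∇ f = -21x^6 + 63x^5 - 105x^4 + 85x^3 - 33x^2 + 2x + 3/2
(E_{-1} ∇ + E_{1} + ∇) f = -3x^7 - 63x^6 + 189x^5 - 950x^4 + 1515x^3 - (3977/2)x^2 + 1146x - 1261/4
D (E_{-1} ∇ + E_{1} + ∇) f = -21x^6 - 378x^5 + 945x^4 - 3800x^3 + 4545x^2 - 3977x + 1146

g(x) = -21x^6 - 378x^5 + 945x^4 - 3800x^3 + 4545x^2 - 3977x + 1146


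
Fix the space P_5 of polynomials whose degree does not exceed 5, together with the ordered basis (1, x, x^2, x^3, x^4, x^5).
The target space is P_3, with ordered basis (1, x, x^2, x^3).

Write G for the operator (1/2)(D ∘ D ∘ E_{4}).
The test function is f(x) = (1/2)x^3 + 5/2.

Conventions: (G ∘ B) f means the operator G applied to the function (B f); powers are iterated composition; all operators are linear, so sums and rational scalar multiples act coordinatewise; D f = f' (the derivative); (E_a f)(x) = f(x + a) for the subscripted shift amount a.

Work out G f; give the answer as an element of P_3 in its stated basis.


E_{4} f = (1/2)x^3 + 6x^2 + 24x + 69/2
D E_{4} f = (3/2)x^2 + 12x + 24
D (D ∘ E_{4}) f = 3x + 12
((1/2)(D ∘ D ∘ E_{4})) f = (3/2)x + 6

the image equals g(x) = (3/2)x + 6


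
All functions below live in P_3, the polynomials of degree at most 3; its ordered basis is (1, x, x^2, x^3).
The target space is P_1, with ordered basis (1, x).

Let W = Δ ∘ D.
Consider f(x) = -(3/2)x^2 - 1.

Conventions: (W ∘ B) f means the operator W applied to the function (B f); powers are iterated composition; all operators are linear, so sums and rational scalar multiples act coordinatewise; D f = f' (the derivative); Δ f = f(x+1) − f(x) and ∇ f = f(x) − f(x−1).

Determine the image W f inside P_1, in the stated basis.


the image equals g(x) = -3

D f = -3x
Δ D f = -3


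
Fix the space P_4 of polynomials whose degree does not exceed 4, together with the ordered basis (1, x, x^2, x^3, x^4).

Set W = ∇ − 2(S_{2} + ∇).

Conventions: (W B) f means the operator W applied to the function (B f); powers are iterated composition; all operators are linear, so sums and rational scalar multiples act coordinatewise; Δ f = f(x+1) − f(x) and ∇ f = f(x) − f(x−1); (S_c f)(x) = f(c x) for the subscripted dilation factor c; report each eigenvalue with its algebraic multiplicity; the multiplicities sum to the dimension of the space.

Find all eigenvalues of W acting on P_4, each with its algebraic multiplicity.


λ = -32 (multiplicity 1), λ = -16 (multiplicity 1), λ = -8 (multiplicity 1), λ = -4 (multiplicity 1), λ = -2 (multiplicity 1)

image of 1: -2
image of x: -4x - 1
image of x^2: -8x^2 - 2x + 1
image of x^3: -16x^3 - 3x^2 + 3x - 1
image of x^4: -32x^4 - 4x^3 + 6x^2 - 4x + 1
the matrix is upper triangular; its diagonal is (-2, -4, -8, -16, -32)
for a triangular matrix the eigenvalues are the diagonal entries, with algebraic multiplicity their repetition count


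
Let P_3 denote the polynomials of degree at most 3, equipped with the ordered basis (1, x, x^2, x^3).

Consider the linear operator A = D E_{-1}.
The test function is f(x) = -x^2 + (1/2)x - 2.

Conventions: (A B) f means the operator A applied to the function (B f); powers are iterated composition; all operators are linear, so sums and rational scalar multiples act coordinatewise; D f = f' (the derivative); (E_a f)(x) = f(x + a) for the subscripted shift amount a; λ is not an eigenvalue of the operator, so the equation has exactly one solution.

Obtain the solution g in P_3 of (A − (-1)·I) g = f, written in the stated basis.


write g with unknown coordinates in the stated basis and equate coefficients in (A − (-1)·I) g = f
solving from the highest basis element down gives g = -x^2 + (5/2)x - 13/2
check: A g = -2x + 9/2
so A g − (-1)·g = -x^2 + (1/2)x - 2 = f ✓

the image equals g(x) = -x^2 + (5/2)x - 13/2


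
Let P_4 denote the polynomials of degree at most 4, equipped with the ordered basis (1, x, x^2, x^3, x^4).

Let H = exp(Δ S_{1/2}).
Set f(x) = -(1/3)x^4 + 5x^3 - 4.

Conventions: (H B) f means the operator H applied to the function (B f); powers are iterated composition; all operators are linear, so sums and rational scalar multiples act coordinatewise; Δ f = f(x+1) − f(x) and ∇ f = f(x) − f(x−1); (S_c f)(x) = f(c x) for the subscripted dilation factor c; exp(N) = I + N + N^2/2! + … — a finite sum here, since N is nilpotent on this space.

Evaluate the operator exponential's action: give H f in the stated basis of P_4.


order-1 term: -(1/12)x^3 + (7/4)x^2 + (43/24)x + 29/48
order-2 term: -(1/64)x^2 + (27/64)x + 127/192
order-3 term: -(1/384)x + 53/768
order-4 term: -1/3072
the series for exp(Δ S_{1/2}) f terminates at order 4
exp(Δ S_{1/2}) f = -(1/3)x^4 + (59/12)x^3 + (111/64)x^2 + (283/128)x - 8189/3072

the image equals g(x) = -(1/3)x^4 + (59/12)x^3 + (111/64)x^2 + (283/128)x - 8189/3072


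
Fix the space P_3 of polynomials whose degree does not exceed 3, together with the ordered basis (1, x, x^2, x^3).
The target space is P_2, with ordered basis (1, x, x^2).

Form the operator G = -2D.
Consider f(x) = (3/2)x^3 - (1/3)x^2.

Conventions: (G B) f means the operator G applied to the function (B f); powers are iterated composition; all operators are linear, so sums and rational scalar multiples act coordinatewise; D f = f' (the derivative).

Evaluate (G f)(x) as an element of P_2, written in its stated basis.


the result is g(x) = -9x^2 + (4/3)x

D f = (9/2)x^2 - (2/3)x
(-2D) f = -9x^2 + (4/3)x


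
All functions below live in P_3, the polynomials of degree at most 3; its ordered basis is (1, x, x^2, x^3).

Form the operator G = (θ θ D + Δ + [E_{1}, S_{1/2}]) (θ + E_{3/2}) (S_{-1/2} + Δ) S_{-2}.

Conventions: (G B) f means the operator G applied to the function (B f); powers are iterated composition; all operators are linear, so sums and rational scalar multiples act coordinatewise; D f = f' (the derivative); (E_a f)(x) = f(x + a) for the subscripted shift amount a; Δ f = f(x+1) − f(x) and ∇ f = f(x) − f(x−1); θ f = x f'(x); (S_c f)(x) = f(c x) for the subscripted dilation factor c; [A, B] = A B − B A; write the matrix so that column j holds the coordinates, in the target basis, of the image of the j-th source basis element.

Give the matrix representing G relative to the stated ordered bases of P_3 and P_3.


image of 1: 0
image of x: 1
image of x^2: (21/2)x + 41/4
image of x^3: (117/2)x^2 - (915/4)x - 73
each image's coordinates form column j of the matrix

the matrix is [[0, 1, 41/4, -73]; [0, 0, 21/2, -915/4]; [0, 0, 0, 117/2]; [0, 0, 0, 0]] (rows listed top to bottom)


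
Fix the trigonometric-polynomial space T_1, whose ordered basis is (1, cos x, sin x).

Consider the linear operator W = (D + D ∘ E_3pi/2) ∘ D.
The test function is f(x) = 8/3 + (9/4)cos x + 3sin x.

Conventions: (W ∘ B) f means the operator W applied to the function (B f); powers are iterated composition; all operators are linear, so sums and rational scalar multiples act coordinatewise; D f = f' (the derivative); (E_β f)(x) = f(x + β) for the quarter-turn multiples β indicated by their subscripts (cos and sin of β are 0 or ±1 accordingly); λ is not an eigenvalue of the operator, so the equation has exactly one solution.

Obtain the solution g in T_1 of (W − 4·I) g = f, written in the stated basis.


g(x) = -2/3 - (57/104)cos x - (51/104)sin x

write g with unknown coordinates in the stated basis and equate coefficients in (W − 4·I) g = f
solving from the highest basis element down gives g = -2/3 - (57/104)cos x - (51/104)sin x
check: W g = (3/52)cos x + (27/26)sin x
so W g − 4·g = 8/3 + (9/4)cos x + 3sin x = f ✓
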